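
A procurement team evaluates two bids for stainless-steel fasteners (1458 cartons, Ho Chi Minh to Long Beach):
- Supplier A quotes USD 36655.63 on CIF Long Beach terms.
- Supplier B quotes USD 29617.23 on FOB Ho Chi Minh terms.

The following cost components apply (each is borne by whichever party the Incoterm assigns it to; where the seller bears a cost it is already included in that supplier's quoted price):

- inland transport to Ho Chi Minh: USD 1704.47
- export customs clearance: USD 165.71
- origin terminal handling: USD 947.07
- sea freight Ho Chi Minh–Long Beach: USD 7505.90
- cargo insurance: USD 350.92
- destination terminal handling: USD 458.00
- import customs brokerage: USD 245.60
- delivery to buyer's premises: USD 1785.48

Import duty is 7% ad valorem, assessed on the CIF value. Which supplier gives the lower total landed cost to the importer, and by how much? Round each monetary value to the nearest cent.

Supplier A (CIF):
The CIF price already equals the CIF value: 36655.63
Import duty = 36655.63 × 7% = 2565.89
Buyer bears (A): 458.00 + 245.60 + 1785.48 = 2489.08
Landed cost (A) = invoice 36655.63 + 2489.08 + duty 2565.89 = 41710.60
Supplier B (FOB):
CIF value = FOB price + freight + insurance = 29617.23 + 7505.90 + 350.92 = 37474.05
Import duty = 37474.05 × 7% = 2623.18
Buyer bears (B): 7505.90 + 350.92 + 458.00 + 245.60 + 1785.48 = 10345.90
Landed cost (B) = invoice 29617.23 + 10345.90 + duty 2623.18 = 42586.31
Difference = |41710.60 − 42586.31| = 875.71

Supplier A is cheaper by USD 875.71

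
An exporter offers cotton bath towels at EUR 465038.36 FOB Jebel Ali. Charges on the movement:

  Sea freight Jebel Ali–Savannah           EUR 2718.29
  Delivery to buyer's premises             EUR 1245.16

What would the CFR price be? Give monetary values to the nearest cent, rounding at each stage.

Not relevant to the conversion: delivery — on the buyer under both terms; not part of either seller's price.
From FOB to CFR, the seller additionally bears: freight.
CFR price = 465038.36 + 2718.29 = 467756.65

CFR price: EUR 467756.65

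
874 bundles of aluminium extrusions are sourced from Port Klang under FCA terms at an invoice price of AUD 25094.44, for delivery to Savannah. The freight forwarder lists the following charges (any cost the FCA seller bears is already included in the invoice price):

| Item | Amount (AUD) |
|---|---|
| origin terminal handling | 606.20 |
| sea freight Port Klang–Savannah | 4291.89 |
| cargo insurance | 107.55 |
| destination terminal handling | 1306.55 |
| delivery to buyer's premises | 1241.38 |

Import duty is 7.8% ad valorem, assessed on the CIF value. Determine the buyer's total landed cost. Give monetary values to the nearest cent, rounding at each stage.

Total landed cost: AUD 34995.82

FCA: the seller delivers export-cleared goods to the carrier; the buyer bears costs from that point.
CIF value = FCA price + origin terminal + freight + insurance = 25094.44 + 606.20 + 4291.89 + 107.55 = 30100.08
Import duty = 30100.08 × 7.8% = 2347.81
Buyer bears: origin terminal 606.20 + freight 4291.89 + insurance 107.55 + destination terminal 1306.55 + delivery 1241.38 + duty 2347.81 = 9901.38
Landed cost = invoice 25094.44 + 9901.38 = 34995.82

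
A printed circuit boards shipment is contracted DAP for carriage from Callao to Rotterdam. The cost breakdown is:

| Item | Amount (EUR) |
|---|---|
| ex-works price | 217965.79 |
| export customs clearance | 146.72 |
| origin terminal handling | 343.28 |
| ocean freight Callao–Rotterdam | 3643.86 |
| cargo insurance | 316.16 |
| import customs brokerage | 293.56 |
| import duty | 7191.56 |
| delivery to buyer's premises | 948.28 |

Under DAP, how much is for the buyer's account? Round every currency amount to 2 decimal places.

DAP: the seller bears all costs to the named destination except import duty and clearance.
Seller's account: goods 217965.79 + export clearance 146.72 + origin terminal 343.28 + freight 3643.86 + insurance 316.16 + delivery 948.28 = 223364.09
Buyer's account: brokerage 293.56 + duty 7191.56 = 7485.12

Buyer's account: EUR 7485.12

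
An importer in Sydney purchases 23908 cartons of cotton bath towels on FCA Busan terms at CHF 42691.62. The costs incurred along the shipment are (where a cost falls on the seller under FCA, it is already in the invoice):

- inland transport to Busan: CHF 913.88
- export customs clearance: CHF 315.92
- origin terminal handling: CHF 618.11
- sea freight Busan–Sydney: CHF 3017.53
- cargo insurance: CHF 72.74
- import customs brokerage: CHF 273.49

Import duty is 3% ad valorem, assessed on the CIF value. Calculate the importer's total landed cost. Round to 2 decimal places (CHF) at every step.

Total landed cost: CHF 48065.49

FCA: the seller delivers export-cleared goods to the carrier; the buyer bears costs from that point.
Already in the invoice (seller's account under FCA): inland to port, export clearance — exclude.
CIF value = FCA price + origin terminal + freight + insurance = 42691.62 + 618.11 + 3017.53 + 72.74 = 46400.00
Import duty = 46400.00 × 3% = 1392.00
Buyer bears: origin terminal 618.11 + freight 3017.53 + insurance 72.74 + brokerage 273.49 + duty 1392.00 = 5373.87
Landed cost = invoice 42691.62 + 5373.87 = 48065.49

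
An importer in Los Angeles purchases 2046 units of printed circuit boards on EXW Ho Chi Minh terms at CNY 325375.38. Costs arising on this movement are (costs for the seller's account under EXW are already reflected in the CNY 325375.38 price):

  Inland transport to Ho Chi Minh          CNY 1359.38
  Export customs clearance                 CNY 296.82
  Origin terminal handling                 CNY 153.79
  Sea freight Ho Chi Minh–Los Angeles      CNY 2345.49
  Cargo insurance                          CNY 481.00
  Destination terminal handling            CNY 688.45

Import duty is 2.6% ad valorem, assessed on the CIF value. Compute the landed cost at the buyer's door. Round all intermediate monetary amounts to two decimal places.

Total landed cost: CNY 339280.62

EXW: the seller makes goods available at their premises; the buyer bears all onward costs.
CIF value = EXW price + inland to port + export clearance + origin terminal + freight + insurance = 325375.38 + 1359.38 + 296.82 + 153.79 + 2345.49 + 481.00 = 330011.86
Import duty = 330011.86 × 2.6% = 8580.31
Buyer bears: inland to port 1359.38 + export clearance 296.82 + origin terminal 153.79 + freight 2345.49 + insurance 481.00 + destination terminal 688.45 + duty 8580.31 = 13905.24
Landed cost = invoice 325375.38 + 13905.24 = 339280.62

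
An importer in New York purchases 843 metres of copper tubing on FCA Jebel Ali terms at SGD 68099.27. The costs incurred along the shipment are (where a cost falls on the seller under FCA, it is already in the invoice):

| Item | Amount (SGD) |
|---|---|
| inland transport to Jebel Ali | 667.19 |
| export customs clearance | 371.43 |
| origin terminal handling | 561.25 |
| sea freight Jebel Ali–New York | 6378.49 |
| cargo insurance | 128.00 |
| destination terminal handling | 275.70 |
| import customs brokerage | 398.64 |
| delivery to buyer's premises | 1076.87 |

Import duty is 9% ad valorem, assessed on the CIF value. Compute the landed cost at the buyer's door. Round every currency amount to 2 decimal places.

Total landed cost: SGD 83683.25

FCA: the seller delivers export-cleared goods to the carrier; the buyer bears costs from that point.
Already in the invoice (seller's account under FCA): inland to port, export clearance — exclude.
CIF value = FCA price + origin terminal + freight + insurance = 68099.27 + 561.25 + 6378.49 + 128.00 = 75167.01
Import duty = 75167.01 × 9% = 6765.03
Buyer bears: origin terminal 561.25 + freight 6378.49 + insurance 128.00 + destination terminal 275.70 + brokerage 398.64 + delivery 1076.87 + duty 6765.03 = 15583.98
Landed cost = invoice 68099.27 + 15583.98 = 83683.25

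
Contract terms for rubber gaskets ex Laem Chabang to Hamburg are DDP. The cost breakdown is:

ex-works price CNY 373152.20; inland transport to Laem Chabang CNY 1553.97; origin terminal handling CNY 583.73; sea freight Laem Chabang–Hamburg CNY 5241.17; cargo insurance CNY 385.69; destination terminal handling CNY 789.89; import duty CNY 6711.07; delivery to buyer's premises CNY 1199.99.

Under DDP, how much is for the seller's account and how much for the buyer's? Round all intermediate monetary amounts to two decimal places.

Seller: CNY 389617.71; buyer: CNY 0.00

DDP: the seller bears all costs including import duty.
Seller's account: goods 373152.20 + inland to port 1553.97 + origin terminal 583.73 + freight 5241.17 + insurance 385.69 + destination terminal 789.89 + duty 6711.07 + delivery 1199.99 = 389617.71
Buyer's account: 0.00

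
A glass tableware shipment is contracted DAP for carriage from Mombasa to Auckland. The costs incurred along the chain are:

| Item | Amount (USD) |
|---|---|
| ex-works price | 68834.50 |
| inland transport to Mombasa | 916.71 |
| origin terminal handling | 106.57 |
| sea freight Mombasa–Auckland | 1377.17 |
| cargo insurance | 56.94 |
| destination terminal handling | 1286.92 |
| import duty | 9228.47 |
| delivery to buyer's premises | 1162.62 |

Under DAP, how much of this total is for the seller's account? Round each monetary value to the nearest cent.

DAP: the seller bears all costs to the named destination except import duty and clearance.
Seller's account: goods 68834.50 + inland to port 916.71 + origin terminal 106.57 + freight 1377.17 + insurance 56.94 + destination terminal 1286.92 + delivery 1162.62 = 73741.43
Buyer's account: duty 9228.47 = 9228.47

Seller's account: USD 73741.43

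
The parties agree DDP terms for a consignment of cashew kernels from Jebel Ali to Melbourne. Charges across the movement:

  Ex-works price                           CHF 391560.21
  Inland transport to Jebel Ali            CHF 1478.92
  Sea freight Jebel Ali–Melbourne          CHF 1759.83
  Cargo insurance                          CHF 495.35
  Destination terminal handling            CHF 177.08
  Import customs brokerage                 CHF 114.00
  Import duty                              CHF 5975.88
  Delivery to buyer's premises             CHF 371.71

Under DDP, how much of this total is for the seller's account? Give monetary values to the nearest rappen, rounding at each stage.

Seller's account: CHF 401932.98

DDP: the seller bears all costs including import duty.
Seller's account: goods 391560.21 + inland to port 1478.92 + freight 1759.83 + insurance 495.35 + destination terminal 177.08 + brokerage 114.00 + duty 5975.88 + delivery 371.71 = 401932.98
Buyer's account: 0.00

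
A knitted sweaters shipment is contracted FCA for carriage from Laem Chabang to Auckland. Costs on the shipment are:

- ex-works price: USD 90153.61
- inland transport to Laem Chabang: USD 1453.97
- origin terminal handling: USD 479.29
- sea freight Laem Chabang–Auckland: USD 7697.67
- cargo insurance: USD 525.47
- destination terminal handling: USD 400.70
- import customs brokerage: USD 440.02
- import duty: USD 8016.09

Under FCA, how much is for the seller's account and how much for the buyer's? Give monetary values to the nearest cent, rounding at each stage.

FCA: the seller delivers export-cleared goods to the carrier; the buyer bears costs from that point.
Seller's account: goods 90153.61 + inland to port 1453.97 = 91607.58
Buyer's account: origin terminal 479.29 + freight 7697.67 + insurance 525.47 + destination terminal 400.70 + brokerage 440.02 + duty 8016.09 = 17559.24

Seller: USD 91607.58; buyer: USD 17559.24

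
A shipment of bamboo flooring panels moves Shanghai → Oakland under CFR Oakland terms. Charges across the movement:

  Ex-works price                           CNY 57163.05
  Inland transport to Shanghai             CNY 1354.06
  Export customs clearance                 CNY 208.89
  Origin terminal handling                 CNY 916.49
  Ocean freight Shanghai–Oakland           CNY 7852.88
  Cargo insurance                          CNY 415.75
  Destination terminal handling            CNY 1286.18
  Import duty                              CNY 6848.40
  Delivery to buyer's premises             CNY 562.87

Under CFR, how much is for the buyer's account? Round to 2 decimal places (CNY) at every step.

Buyer's account: CNY 9113.20

CFR: the seller pays costs through ocean freight to the destination port, but not insurance.
Seller's account: goods 57163.05 + inland to port 1354.06 + export clearance 208.89 + origin terminal 916.49 + freight 7852.88 = 67495.37
Buyer's account: insurance 415.75 + destination terminal 1286.18 + duty 6848.40 + delivery 562.87 = 9113.20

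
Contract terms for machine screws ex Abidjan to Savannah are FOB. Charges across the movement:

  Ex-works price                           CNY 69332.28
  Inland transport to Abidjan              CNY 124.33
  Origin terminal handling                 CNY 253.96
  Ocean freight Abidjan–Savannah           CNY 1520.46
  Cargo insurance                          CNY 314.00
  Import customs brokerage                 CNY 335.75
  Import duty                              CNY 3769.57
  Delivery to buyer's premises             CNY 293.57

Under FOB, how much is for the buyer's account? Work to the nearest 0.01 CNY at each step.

FOB: the seller bears costs until goods are on board at the origin port; the buyer bears freight, insurance and all costs thereafter.
Seller's account: goods 69332.28 + inland to port 124.33 + origin terminal 253.96 = 69710.57
Buyer's account: freight 1520.46 + insurance 314.00 + brokerage 335.75 + duty 3769.57 + delivery 293.57 = 6233.35

Buyer's account: CNY 6233.35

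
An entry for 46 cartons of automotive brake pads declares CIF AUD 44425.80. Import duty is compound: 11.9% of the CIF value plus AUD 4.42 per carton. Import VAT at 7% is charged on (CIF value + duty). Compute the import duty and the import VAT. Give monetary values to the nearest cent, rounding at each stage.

Import duty: AUD 5489.99; import VAT: AUD 3494.11

Ad valorem component: 44425.80 × 11.9% = 5286.67
Specific component: 46 × 4.42 = 203.32
Import duty = 5286.67 + 203.32 = 5489.99
VAT base = CIF + duty = 44425.80 + 5489.99 = 49915.79
Import VAT = 49915.79 × 7% = 3494.11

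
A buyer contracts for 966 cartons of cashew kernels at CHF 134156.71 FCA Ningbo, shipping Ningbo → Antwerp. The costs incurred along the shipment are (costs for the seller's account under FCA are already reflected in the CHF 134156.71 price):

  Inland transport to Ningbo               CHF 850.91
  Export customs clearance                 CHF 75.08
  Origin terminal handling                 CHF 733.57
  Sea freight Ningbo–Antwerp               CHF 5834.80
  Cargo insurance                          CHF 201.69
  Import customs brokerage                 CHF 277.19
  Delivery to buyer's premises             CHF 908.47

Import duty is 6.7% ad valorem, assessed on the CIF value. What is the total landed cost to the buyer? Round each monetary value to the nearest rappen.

FCA: the seller delivers export-cleared goods to the carrier; the buyer bears costs from that point.
Already in the invoice (seller's account under FCA): inland to port, export clearance — exclude.
CIF value = FCA price + origin terminal + freight + insurance = 134156.71 + 733.57 + 5834.80 + 201.69 = 140926.77
Import duty = 140926.77 × 6.7% = 9442.09
Buyer bears: origin terminal 733.57 + freight 5834.80 + insurance 201.69 + brokerage 277.19 + delivery 908.47 + duty 9442.09 = 17397.81
Landed cost = invoice 134156.71 + 17397.81 = 151554.52

Total landed cost: CHF 151554.52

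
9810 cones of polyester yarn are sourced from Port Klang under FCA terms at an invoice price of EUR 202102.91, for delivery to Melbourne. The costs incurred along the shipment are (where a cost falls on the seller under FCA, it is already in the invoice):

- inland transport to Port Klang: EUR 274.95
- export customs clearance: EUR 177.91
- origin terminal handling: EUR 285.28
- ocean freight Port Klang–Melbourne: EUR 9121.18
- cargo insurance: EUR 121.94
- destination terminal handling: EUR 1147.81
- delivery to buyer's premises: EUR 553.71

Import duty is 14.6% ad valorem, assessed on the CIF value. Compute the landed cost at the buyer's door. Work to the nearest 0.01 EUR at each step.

Total landed cost: EUR 244231.00

FCA: the seller delivers export-cleared goods to the carrier; the buyer bears costs from that point.
Already in the invoice (seller's account under FCA): inland to port, export clearance — exclude.
CIF value = FCA price + origin terminal + freight + insurance = 202102.91 + 285.28 + 9121.18 + 121.94 = 211631.31
Import duty = 211631.31 × 14.6% = 30898.17
Buyer bears: origin terminal 285.28 + freight 9121.18 + insurance 121.94 + destination terminal 1147.81 + delivery 553.71 + duty 30898.17 = 42128.09
Landed cost = invoice 202102.91 + 42128.09 = 244231.00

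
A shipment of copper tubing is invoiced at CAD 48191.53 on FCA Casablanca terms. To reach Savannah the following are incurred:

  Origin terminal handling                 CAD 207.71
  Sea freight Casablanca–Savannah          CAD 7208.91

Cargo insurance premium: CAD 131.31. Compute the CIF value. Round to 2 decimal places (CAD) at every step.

CIF value: CAD 55739.46

CIF = FCA price + pre-shipment costs + freight + insurance
CIF = 48191.53 + 207.71 + 7208.91 + 131.31 = 55739.46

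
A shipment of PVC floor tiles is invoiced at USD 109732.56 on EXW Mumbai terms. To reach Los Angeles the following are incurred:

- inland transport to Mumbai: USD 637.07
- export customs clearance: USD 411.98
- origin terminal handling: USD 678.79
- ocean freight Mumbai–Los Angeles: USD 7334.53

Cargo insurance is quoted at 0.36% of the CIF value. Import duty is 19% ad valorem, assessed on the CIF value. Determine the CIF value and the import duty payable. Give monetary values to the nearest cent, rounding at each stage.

Let C be the CIF value. C = EXW price + pre-shipment costs + freight + 0.36% × C
C − 0.36% × C = 109732.56 + 637.07 + 411.98 + 678.79 + 7334.53
0.9964 × C = 118794.93
C = 118794.93 / 0.9964 = 119224.14
Insurance premium = 0.36% × 119224.14 = 429.21
Import duty = 119224.14 × 19% = 22652.59

CIF value: USD 119224.14; import duty: USD 22652.59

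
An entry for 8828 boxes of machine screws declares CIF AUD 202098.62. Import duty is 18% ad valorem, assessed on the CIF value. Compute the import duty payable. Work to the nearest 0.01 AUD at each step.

Import duty: AUD 36377.75

Import duty = 202098.62 × 18% = 36377.75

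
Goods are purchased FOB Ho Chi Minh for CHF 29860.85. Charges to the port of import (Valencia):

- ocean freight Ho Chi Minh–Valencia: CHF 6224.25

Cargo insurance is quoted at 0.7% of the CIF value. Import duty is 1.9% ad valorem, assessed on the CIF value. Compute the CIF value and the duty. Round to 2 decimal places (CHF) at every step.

Let C be the CIF value. C = FOB price + freight + 0.7% × C
C − 0.7% × C = 29860.85 + 6224.25
0.993 × C = 36085.10
C = 36085.10 / 0.993 = 36339.48
Insurance premium = 0.7% × 36339.48 = 254.38
Import duty = 36339.48 × 1.9% = 690.45

CIF value: CHF 36339.48; import duty: CHF 690.45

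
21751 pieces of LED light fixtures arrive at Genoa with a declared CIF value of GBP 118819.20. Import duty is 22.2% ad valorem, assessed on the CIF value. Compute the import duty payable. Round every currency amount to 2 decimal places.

Import duty = 118819.20 × 22.2% = 26377.86

Import duty: GBP 26377.86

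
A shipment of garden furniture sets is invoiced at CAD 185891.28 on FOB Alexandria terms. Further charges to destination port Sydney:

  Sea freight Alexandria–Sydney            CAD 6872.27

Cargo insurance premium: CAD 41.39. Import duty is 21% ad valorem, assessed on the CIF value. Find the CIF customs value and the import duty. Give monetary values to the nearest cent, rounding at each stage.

CIF value: CAD 192804.94; import duty: CAD 40489.04

CIF = FOB price + freight + insurance
CIF = 185891.28 + 6872.27 + 41.39 = 192804.94
Import duty = 192804.94 × 21% = 40489.04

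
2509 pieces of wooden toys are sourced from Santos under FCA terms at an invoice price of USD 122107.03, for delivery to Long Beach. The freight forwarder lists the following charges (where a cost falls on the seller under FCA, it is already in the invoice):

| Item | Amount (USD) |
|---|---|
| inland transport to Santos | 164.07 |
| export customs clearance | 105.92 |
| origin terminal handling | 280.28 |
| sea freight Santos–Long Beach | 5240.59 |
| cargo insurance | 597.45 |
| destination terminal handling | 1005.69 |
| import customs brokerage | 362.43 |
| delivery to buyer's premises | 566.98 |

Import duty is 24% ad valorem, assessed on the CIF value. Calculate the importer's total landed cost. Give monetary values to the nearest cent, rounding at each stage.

Total landed cost: USD 160934.53

FCA: the seller delivers export-cleared goods to the carrier; the buyer bears costs from that point.
Already in the invoice (seller's account under FCA): inland to port, export clearance — exclude.
CIF value = FCA price + origin terminal + freight + insurance = 122107.03 + 280.28 + 5240.59 + 597.45 = 128225.35
Import duty = 128225.35 × 24% = 30774.08
Buyer bears: origin terminal 280.28 + freight 5240.59 + insurance 597.45 + destination terminal 1005.69 + brokerage 362.43 + delivery 566.98 + duty 30774.08 = 38827.50
Landed cost = invoice 122107.03 + 38827.50 = 160934.53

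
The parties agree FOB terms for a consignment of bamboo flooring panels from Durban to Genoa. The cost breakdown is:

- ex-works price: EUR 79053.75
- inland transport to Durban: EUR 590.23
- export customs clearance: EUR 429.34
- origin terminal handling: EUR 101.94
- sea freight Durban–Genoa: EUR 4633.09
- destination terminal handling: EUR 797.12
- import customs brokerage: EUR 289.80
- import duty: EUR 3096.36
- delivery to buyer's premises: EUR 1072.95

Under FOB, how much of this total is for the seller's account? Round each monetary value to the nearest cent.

FOB: the seller bears costs until goods are on board at the origin port; the buyer bears freight, insurance and all costs thereafter.
Seller's account: goods 79053.75 + inland to port 590.23 + export clearance 429.34 + origin terminal 101.94 = 80175.26
Buyer's account: freight 4633.09 + destination terminal 797.12 + brokerage 289.80 + duty 3096.36 + delivery 1072.95 = 9889.32

Seller's account: EUR 80175.26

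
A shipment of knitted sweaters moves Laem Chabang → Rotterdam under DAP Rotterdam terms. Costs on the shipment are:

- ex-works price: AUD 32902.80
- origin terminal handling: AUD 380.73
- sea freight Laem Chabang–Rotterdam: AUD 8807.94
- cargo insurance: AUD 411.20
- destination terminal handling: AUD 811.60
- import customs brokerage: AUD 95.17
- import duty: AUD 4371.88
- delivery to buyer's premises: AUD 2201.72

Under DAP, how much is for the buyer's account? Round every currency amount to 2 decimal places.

DAP: the seller bears all costs to the named destination except import duty and clearance.
Seller's account: goods 32902.80 + origin terminal 380.73 + freight 8807.94 + insurance 411.20 + destination terminal 811.60 + delivery 2201.72 = 45515.99
Buyer's account: brokerage 95.17 + duty 4371.88 = 4467.05

Buyer's account: AUD 4467.05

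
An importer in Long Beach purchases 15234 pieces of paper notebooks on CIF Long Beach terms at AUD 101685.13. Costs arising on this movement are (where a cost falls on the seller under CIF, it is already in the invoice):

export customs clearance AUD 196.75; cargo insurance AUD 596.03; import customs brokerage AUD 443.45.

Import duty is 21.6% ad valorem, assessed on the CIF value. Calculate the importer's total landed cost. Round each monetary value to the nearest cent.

Total landed cost: AUD 124092.57

CIF: the seller pays costs through ocean freight and marine insurance to the destination port.
Already in the invoice (seller's account under CIF): export clearance, insurance — exclude.
The CIF price already equals the CIF value: 101685.13
Import duty = 101685.13 × 21.6% = 21963.99
Buyer bears: brokerage 443.45 + duty 21963.99 = 22407.44
Landed cost = invoice 101685.13 + 22407.44 = 124092.57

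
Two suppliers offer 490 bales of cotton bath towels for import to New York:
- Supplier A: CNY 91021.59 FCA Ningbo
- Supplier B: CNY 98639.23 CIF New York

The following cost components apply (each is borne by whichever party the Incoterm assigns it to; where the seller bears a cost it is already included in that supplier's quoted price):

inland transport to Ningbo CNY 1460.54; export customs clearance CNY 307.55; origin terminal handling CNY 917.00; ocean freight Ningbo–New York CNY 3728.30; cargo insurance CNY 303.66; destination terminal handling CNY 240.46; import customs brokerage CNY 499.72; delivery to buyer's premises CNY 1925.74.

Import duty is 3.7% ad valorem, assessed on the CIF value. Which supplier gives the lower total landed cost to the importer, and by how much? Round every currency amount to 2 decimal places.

Supplier A (FCA):
CIF value = FCA price + origin terminal + freight + insurance = 91021.59 + 917.00 + 3728.30 + 303.66 = 95970.55
Import duty = 95970.55 × 3.7% = 3550.91
Buyer bears (A): 917.00 + 3728.30 + 303.66 + 240.46 + 499.72 + 1925.74 = 7614.88
Landed cost (A) = invoice 91021.59 + 7614.88 + duty 3550.91 = 102187.38
Supplier B (CIF):
The CIF price already equals the CIF value: 98639.23
Import duty = 98639.23 × 3.7% = 3649.65
Buyer bears (B): 240.46 + 499.72 + 1925.74 = 2665.92
Landed cost (B) = invoice 98639.23 + 2665.92 + duty 3649.65 = 104954.80
Difference = |102187.38 − 104954.80| = 2767.42

Supplier A is cheaper by CNY 2767.42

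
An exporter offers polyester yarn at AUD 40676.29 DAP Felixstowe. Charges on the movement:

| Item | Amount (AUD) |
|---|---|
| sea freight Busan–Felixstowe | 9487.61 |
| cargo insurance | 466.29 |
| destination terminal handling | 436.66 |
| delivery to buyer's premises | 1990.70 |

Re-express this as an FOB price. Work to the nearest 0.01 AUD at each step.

From DAP to FOB, the seller no longer bears: freight, insurance, destination terminal, delivery.
FOB price = 40676.29 − 9487.61 − 466.29 − 436.66 − 1990.70 = 28295.03

FOB price: AUD 28295.03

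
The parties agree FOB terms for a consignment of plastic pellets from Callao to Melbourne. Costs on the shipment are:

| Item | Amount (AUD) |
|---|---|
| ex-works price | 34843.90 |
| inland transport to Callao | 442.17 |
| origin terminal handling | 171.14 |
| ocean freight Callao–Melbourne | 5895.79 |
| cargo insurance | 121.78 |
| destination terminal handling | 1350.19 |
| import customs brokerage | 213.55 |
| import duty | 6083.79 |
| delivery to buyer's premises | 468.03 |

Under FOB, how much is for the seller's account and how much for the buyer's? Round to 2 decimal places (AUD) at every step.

FOB: the seller bears costs until goods are on board at the origin port; the buyer bears freight, insurance and all costs thereafter.
Seller's account: goods 34843.90 + inland to port 442.17 + origin terminal 171.14 = 35457.21
Buyer's account: freight 5895.79 + insurance 121.78 + destination terminal 1350.19 + brokerage 213.55 + duty 6083.79 + delivery 468.03 = 14133.13

Seller: AUD 35457.21; buyer: AUD 14133.13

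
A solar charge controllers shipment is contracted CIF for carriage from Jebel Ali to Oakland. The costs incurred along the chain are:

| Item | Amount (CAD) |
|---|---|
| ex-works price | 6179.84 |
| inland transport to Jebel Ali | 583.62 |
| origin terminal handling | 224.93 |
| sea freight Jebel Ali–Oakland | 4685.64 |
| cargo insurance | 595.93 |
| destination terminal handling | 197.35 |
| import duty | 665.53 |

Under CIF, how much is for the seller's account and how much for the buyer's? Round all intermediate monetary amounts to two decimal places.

CIF: the seller pays costs through ocean freight and marine insurance to the destination port.
Seller's account: goods 6179.84 + inland to port 583.62 + origin terminal 224.93 + freight 4685.64 + insurance 595.93 = 12269.96
Buyer's account: destination terminal 197.35 + duty 665.53 = 862.88

Seller: CAD 12269.96; buyer: CAD 862.88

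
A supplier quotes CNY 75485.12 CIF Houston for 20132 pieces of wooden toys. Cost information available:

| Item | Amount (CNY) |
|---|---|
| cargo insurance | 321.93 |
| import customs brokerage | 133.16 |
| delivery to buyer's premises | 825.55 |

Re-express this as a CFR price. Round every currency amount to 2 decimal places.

Not relevant to the conversion: brokerage, delivery — on the buyer under both terms; not part of either seller's price.
From CIF to CFR, the seller no longer bears: insurance.
CFR price = 75485.12 − 321.93 = 75163.19

CFR price: CNY 75163.19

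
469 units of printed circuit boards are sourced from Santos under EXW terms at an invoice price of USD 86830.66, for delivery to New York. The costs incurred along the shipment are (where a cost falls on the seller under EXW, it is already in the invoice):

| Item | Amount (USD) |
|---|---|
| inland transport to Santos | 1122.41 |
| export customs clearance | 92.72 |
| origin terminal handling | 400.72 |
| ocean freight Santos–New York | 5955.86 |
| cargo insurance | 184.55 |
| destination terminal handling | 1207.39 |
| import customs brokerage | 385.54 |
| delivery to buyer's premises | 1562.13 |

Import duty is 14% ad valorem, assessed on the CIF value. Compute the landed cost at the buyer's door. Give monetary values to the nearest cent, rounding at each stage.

Total landed cost: USD 110984.15

EXW: the seller makes goods available at their premises; the buyer bears all onward costs.
CIF value = EXW price + inland to port + export clearance + origin terminal + freight + insurance = 86830.66 + 1122.41 + 92.72 + 400.72 + 5955.86 + 184.55 = 94586.92
Import duty = 94586.92 × 14% = 13242.17
Buyer bears: inland to port 1122.41 + export clearance 92.72 + origin terminal 400.72 + freight 5955.86 + insurance 184.55 + destination terminal 1207.39 + brokerage 385.54 + delivery 1562.13 + duty 13242.17 = 24153.49
Landed cost = invoice 86830.66 + 24153.49 = 110984.15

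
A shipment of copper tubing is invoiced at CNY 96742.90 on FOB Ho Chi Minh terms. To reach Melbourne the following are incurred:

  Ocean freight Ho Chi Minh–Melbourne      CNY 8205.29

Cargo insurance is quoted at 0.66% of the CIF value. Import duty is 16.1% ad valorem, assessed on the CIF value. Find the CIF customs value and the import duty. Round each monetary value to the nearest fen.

CIF value: CNY 105645.45; import duty: CNY 17008.92

Let C be the CIF value. C = FOB price + freight + 0.66% × C
C − 0.66% × C = 96742.90 + 8205.29
0.9934 × C = 104948.19
C = 104948.19 / 0.9934 = 105645.45
Insurance premium = 0.66% × 105645.45 = 697.26
Import duty = 105645.45 × 16.1% = 17008.92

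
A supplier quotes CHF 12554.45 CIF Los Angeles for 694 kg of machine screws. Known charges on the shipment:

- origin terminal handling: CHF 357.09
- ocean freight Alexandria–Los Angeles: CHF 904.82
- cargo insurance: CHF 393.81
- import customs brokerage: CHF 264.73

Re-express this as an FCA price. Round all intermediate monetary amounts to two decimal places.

Not relevant to the conversion: brokerage — on the buyer under both terms; not part of either seller's price.
From CIF to FCA, the seller no longer bears: origin terminal, freight, insurance.
FCA price = 12554.45 − 357.09 − 904.82 − 393.81 = 10898.73

FCA price: CHF 10898.73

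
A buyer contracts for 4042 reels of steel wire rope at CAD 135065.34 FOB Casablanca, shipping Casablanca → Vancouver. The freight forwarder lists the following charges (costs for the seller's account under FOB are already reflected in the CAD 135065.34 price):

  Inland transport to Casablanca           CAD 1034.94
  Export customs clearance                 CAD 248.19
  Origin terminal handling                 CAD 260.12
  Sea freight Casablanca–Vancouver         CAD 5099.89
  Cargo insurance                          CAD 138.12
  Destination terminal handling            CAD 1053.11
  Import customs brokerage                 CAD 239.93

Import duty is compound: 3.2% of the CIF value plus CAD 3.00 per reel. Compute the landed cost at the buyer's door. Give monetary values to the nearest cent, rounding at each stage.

Total landed cost: CAD 158212.10

FOB: the seller bears costs until goods are on board at the origin port; the buyer bears freight, insurance and all costs thereafter.
Already in the invoice (seller's account under FOB): inland to port, export clearance, origin terminal — exclude.
CIF value = FOB price + freight + insurance = 135065.34 + 5099.89 + 138.12 = 140303.35
Ad valorem component: 140303.35 × 3.2% = 4489.71
Specific component: 4042 × 3.00 = 12126.00
Import duty = 4489.71 + 12126.00 = 16615.71
Buyer bears: freight 5099.89 + insurance 138.12 + destination terminal 1053.11 + brokerage 239.93 + duty 16615.71 = 23146.76
Landed cost = invoice 135065.34 + 23146.76 = 158212.10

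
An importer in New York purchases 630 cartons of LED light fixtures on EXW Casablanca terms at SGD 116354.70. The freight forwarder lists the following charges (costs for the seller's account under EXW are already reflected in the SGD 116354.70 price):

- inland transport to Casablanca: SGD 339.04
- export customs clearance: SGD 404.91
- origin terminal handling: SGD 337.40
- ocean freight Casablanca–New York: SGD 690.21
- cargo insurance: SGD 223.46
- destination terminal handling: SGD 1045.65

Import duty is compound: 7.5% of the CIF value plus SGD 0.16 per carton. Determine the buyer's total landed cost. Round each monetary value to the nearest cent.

EXW: the seller makes goods available at their premises; the buyer bears all onward costs.
CIF value = EXW price + inland to port + export clearance + origin terminal + freight + insurance = 116354.70 + 339.04 + 404.91 + 337.40 + 690.21 + 223.46 = 118349.72
Ad valorem component: 118349.72 × 7.5% = 8876.23
Specific component: 630 × 0.16 = 100.80
Import duty = 8876.23 + 100.80 = 8977.03
Buyer bears: inland to port 339.04 + export clearance 404.91 + origin terminal 337.40 + freight 690.21 + insurance 223.46 + destination terminal 1045.65 + duty 8977.03 = 12017.70
Landed cost = invoice 116354.70 + 12017.70 = 128372.40

Total landed cost: SGD 128372.40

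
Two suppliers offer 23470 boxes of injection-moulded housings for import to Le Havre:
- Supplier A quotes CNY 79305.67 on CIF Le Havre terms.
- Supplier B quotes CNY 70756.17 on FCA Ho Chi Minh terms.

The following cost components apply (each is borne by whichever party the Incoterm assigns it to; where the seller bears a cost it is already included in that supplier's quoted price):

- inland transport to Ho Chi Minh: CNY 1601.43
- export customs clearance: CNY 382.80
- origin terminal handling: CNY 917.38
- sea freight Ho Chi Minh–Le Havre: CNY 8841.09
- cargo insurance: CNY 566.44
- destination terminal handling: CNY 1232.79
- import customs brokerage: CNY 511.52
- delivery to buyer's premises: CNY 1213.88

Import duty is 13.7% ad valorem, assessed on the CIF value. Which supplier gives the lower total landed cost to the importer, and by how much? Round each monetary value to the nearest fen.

Supplier A (CIF):
The CIF price already equals the CIF value: 79305.67
Import duty = 79305.67 × 13.7% = 10864.88
Buyer bears (A): 1232.79 + 511.52 + 1213.88 = 2958.19
Landed cost (A) = invoice 79305.67 + 2958.19 + duty 10864.88 = 93128.74
Supplier B (FCA):
CIF value = FCA price + origin terminal + freight + insurance = 70756.17 + 917.38 + 8841.09 + 566.44 = 81081.08
Import duty = 81081.08 × 13.7% = 11108.11
Buyer bears (B): 917.38 + 8841.09 + 566.44 + 1232.79 + 511.52 + 1213.88 = 13283.10
Landed cost (B) = invoice 70756.17 + 13283.10 + duty 11108.11 = 95147.38
Difference = |93128.74 − 95147.38| = 2018.64

Supplier A is cheaper by CNY 2018.64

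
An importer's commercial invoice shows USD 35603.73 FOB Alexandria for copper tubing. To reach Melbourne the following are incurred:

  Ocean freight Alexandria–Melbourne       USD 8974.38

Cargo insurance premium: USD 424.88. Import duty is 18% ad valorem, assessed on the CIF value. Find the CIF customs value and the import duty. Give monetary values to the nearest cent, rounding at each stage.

CIF = FOB price + freight + insurance
CIF = 35603.73 + 8974.38 + 424.88 = 45002.99
Import duty = 45002.99 × 18% = 8100.54

CIF value: USD 45002.99; import duty: USD 8100.54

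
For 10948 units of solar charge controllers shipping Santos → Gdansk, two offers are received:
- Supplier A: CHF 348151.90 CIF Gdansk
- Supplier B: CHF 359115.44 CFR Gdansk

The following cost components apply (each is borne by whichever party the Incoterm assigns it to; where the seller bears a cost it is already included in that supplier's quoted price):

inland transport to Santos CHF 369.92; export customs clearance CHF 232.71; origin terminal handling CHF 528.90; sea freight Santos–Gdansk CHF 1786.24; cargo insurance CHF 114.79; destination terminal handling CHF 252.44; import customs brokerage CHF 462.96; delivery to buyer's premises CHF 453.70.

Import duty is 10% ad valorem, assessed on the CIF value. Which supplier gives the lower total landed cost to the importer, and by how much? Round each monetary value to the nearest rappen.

Supplier A (CIF):
The CIF price already equals the CIF value: 348151.90
Import duty = 348151.90 × 10% = 34815.19
Buyer bears (A): 252.44 + 462.96 + 453.70 = 1169.10
Landed cost (A) = invoice 348151.90 + 1169.10 + duty 34815.19 = 384136.19
Supplier B (CFR):
CIF value = CFR price + insurance = 359115.44 + 114.79 = 359230.23
Import duty = 359230.23 × 10% = 35923.02
Buyer bears (B): 114.79 + 252.44 + 462.96 + 453.70 = 1283.89
Landed cost (B) = invoice 359115.44 + 1283.89 + duty 35923.02 = 396322.35
Difference = |384136.19 − 396322.35| = 12186.16

Supplier A is cheaper by CHF 12186.16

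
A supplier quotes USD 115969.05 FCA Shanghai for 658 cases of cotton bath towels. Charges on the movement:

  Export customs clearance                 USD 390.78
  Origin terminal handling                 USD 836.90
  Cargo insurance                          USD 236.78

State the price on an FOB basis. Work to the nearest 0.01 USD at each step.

FOB price: USD 116805.95

Not relevant to the conversion: export clearance — on the seller under both FCA and FOB; already in the FCA price and stays in the FOB price. insurance — on the buyer under both terms; not part of either seller's price.
From FCA to FOB, the seller additionally bears: origin terminal.
FOB price = 115969.05 + 836.90 = 116805.95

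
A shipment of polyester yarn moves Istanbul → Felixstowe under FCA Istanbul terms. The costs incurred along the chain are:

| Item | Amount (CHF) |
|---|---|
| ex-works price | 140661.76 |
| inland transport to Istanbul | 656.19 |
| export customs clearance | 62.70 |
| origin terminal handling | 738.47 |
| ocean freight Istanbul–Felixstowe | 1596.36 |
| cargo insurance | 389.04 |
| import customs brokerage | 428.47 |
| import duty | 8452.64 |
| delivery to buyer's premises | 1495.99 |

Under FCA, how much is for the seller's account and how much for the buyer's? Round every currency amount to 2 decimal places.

FCA: the seller delivers export-cleared goods to the carrier; the buyer bears costs from that point.
Seller's account: goods 140661.76 + inland to port 656.19 + export clearance 62.70 = 141380.65
Buyer's account: origin terminal 738.47 + freight 1596.36 + insurance 389.04 + brokerage 428.47 + duty 8452.64 + delivery 1495.99 = 13100.97

Seller: CHF 141380.65; buyer: CHF 13100.97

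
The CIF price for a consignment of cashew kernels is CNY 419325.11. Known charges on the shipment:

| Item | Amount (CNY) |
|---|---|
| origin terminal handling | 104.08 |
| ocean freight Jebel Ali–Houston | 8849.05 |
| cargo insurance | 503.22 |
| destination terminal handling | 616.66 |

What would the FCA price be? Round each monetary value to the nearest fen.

FCA price: CNY 409868.76

Not relevant to the conversion: destination terminal — on the buyer under both terms; not part of either seller's price.
From CIF to FCA, the seller no longer bears: origin terminal, freight, insurance.
FCA price = 419325.11 − 104.08 − 8849.05 − 503.22 = 409868.76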